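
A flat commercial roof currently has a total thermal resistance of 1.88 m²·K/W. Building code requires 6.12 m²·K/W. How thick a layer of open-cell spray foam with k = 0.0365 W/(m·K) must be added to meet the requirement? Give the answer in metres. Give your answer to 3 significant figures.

ΔR = 6.12 − 1.88 = 4.24 m²·K/W
L = ΔR × k = 4.24 × 0.0365 = 0.1548 m

0.155 m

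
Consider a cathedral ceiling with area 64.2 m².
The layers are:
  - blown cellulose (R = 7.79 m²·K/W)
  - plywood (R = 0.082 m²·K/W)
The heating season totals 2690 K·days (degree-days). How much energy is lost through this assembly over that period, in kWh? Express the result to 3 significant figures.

527 kWh

R_total = 7.79 + 0.082 = 7.872 m²·K/W
E = A × HDD × 24 / R / 1000 = 64.2 × 2690 × 24 / 7.872 / 1000 = 526.5 kWh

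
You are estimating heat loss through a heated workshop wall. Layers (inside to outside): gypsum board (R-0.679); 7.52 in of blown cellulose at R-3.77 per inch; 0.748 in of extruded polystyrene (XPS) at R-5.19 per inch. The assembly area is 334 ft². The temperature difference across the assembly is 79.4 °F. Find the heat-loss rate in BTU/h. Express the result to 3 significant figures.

7.52 × 3.77 = 28.35
0.748 × 5.19 = 3.882
R_total = 0.679 + 28.35 + 3.882 = 32.91 ft²·°F·h/BTU
Q = A·ΔT/R = 334 × 79.4 / 32.91 = 805.8 BTU/h

806 BTU/h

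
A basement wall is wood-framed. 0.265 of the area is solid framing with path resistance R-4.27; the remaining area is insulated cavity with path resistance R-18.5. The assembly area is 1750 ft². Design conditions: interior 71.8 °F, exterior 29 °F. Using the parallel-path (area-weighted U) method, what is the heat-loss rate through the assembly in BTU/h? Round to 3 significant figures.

7620 BTU/h

U_eff = 0.735/18.5 + 0.265/4.27 = 0.03973 + 0.06206 = 0.1018
R_eff = 1/U_eff = 9.824 ft²·°F·h/BTU
Q = 1750 × (71.8 − 29) / 9.824 = 7624 BTU/h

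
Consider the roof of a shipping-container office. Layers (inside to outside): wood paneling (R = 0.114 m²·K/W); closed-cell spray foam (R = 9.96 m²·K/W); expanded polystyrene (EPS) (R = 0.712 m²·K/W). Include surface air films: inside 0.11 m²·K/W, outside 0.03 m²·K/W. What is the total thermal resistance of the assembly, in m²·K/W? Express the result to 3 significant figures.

10.9 m²·K/W

R_total = 0.11 + 0.114 + 9.96 + 0.712 + 0.03 = 10.93 m²·K/W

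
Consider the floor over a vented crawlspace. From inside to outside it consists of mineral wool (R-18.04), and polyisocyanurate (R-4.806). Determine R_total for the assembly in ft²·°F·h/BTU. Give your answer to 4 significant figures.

22.85 ft²·°F·h/BTU

R_total = 18.04 + 4.806 = 22.846 ft²·°F·h/BTU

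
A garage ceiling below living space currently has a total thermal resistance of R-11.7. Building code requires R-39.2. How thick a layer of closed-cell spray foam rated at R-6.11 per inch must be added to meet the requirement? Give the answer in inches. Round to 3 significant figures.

4.50 in

ΔR = 39.2 − 11.7 = 27.5 ft²·°F·h/BTU
L = ΔR / (R/in) = 27.5/6.11 = 4.501 in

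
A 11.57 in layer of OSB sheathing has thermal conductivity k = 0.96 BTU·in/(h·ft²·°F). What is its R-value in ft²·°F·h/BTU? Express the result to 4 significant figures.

12.05 ft²·°F·h/BTU

R = L/k = 11.57/0.96 = 12.052 ft²·°F·h/BTU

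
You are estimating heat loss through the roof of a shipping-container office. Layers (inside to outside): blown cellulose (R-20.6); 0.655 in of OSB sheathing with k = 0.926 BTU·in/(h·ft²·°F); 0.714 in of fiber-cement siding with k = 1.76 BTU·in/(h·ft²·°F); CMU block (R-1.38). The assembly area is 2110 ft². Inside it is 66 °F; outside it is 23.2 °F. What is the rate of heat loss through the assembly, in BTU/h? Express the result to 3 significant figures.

0.655/0.926 = 0.7073
0.714/1.76 = 0.4057
R_total = 20.6 + 0.7073 + 0.4057 + 1.38 = 23.09 ft²·°F·h/BTU
Q = A·ΔT/R = 2110 × (66 − 23.2) / 23.09 = 3911 BTU/h

3910 BTU/h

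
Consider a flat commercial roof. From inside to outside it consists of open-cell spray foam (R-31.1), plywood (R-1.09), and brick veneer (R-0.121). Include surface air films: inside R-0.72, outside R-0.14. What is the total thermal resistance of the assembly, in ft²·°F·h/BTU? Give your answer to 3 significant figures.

R_total = 0.72 + 31.1 + 1.09 + 0.121 + 0.14 = 33.17 ft²·°F·h/BTU

33.2 ft²·°F·h/BTU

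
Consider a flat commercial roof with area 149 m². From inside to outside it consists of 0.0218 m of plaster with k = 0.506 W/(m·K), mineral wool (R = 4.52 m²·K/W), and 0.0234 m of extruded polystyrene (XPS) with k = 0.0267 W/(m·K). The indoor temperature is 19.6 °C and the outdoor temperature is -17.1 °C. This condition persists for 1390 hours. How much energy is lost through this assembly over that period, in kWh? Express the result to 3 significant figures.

1400 kWh

0.0218/0.506 = 0.04308
0.0234/0.0267 = 0.8764
R_total = 0.04308 + 4.52 + 0.8764 = 5.439 m²·K/W
Q = 149 × (19.6 − (-17.1)) / 5.439 = 1005 W
E = 1005 W × 1390 h / 1000 = 1397 kWh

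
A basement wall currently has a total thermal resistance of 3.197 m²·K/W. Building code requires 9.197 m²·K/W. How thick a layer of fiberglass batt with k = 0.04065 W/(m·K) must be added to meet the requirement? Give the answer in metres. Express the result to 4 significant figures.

0.2439 m

ΔR = 9.197 − 3.197 = 6 m²·K/W
L = ΔR × k = 6 × 0.04065 = 0.2439 m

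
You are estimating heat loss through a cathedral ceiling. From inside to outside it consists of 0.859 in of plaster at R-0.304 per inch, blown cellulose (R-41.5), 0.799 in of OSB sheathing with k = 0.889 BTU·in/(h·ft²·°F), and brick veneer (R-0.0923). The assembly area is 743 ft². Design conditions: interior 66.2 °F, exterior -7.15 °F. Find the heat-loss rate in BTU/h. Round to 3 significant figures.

0.859 × 0.304 = 0.2611
0.799/0.889 = 0.8988
R_total = 0.2611 + 41.5 + 0.8988 + 0.0923 = 42.75 ft²·°F·h/BTU
Q = A·ΔT/R = 743 × (66.2 − (-7.15)) / 42.75 = 1275 BTU/h

1270 BTU/h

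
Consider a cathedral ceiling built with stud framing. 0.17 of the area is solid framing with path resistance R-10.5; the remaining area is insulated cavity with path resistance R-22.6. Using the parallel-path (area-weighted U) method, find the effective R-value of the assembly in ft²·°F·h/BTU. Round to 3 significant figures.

U_eff = 0.83/22.6 + 0.17/10.5 = 0.03673 + 0.01619 = 0.05292
R_eff = 1/U_eff = 18.9 ft²·°F·h/BTU

18.9 ft²·°F·h/BTU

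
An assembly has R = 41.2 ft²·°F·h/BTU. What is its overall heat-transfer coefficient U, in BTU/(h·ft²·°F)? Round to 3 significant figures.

U = 1/R = 1/41.2 = 0.02427

0.0243 BTU/(h·ft²·°F)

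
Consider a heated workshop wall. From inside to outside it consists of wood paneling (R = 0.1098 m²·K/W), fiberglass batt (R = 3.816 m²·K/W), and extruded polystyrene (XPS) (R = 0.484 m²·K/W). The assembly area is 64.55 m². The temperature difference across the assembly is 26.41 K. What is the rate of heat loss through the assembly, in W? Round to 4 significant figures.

R_total = 0.1098 + 3.816 + 0.484 = 4.4098 m²·K/W
Q = A·ΔT/R = 64.55 × 26.41 / 4.4098 = 386.59 W

386.6 W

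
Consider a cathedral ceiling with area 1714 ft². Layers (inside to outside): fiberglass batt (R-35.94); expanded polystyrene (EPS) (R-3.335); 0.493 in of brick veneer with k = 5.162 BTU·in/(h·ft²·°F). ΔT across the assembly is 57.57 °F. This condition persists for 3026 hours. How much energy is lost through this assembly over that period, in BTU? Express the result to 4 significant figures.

0.493/5.162 = 0.095506
R_total = 35.94 + 3.335 + 0.095506 = 39.371 ft²·°F·h/BTU
Q = 1714 × 57.57 / 39.371 = 2506.3 BTU/h
E = 2506.3 × 3026 = 7584100 BTU

7584000 BTU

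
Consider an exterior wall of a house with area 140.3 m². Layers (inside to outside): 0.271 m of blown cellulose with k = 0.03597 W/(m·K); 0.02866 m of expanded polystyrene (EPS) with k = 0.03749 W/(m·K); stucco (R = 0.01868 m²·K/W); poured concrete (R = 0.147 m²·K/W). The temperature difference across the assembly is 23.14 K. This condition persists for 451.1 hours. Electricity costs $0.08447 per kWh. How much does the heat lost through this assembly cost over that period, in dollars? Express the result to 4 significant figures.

0.271/0.03597 = 7.5341
0.02866/0.03749 = 0.76447
R_total = 7.5341 + 0.76447 + 0.01868 + 0.147 = 8.4642 m²·K/W
Q = 140.3 × 23.14 / 8.4642 = 383.56 W
E = 383.56 W × 451.1 h / 1000 = 173.02 kWh
Cost = 173.02 × 0.08447 = $14.615

14.62 dollars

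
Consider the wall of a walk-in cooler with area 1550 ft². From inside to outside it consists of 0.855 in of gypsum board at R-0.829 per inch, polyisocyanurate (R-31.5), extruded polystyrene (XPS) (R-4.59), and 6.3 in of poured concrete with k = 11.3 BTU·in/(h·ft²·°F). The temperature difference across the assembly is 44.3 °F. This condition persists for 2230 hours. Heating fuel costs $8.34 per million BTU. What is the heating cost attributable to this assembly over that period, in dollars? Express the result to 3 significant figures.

0.855 × 0.829 = 0.7088
6.3/11.3 = 0.5575
R_total = 0.7088 + 31.5 + 4.59 + 0.5575 = 37.36 ft²·°F·h/BTU
Q = 1550 × 44.3 / 37.36 = 1838 BTU/h
E = 1838 × 2230 = 4099000 BTU
Cost = 4099000/10⁶ × 8.34 = $34.19

34.2 dollars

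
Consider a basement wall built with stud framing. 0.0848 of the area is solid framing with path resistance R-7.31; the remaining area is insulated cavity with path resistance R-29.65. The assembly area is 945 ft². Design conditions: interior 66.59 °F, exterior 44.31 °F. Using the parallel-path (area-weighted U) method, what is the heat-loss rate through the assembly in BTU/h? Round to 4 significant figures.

894.1 BTU/h

U_eff = 0.9152/29.65 + 0.0848/7.31 = 0.030867 + 0.011601 = 0.042467
R_eff = 1/U_eff = 23.548 ft²·°F·h/BTU
Q = 945 × (66.59 − 44.31) / 23.548 = 894.13 BTU/h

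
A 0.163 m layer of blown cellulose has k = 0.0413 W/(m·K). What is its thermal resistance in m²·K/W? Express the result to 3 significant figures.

R = L/k = 0.163/0.0413 = 3.947 m²·K/W

3.95 m²·K/W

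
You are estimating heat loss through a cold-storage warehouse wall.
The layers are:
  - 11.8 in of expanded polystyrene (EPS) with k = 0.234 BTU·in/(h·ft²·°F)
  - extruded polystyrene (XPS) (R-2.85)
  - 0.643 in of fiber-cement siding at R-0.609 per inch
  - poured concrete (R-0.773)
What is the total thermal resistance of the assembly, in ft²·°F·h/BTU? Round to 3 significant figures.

54.4 ft²·°F·h/BTU

11.8/0.234 = 50.43
0.643 × 0.609 = 0.3916
R_total = 50.43 + 2.85 + 0.3916 + 0.773 = 54.44 ft²·°F·h/BTU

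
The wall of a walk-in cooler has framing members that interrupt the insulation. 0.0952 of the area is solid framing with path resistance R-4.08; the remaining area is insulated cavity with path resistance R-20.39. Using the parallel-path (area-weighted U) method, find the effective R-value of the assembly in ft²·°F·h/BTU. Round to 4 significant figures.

U_eff = 0.9048/20.39 + 0.0952/4.08 = 0.044375 + 0.023333 = 0.067708
R_eff = 1/U_eff = 14.769 ft²·°F·h/BTU

14.77 ft²·°F·h/BTU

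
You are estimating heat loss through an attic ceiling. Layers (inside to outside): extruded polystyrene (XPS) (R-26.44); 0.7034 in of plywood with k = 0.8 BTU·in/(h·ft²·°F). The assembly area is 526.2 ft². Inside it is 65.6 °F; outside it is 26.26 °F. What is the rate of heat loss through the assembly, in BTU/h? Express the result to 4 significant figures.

757.7 BTU/h

0.7034/0.8 = 0.87925
R_total = 26.44 + 0.87925 = 27.319 ft²·°F·h/BTU
Q = A·ΔT/R = 526.2 × (65.6 − 26.26) / 27.319 = 757.73 BTU/h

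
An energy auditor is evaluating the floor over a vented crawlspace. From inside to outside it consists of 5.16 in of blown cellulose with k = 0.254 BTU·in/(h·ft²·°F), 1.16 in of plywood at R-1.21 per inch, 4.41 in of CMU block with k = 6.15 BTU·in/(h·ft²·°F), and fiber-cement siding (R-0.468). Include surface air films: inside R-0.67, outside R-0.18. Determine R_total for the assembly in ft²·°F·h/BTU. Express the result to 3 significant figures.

5.16/0.254 = 20.31
1.16 × 1.21 = 1.404
4.41/6.15 = 0.7171
R_total = 0.67 + 20.31 + 1.404 + 0.7171 + 0.468 + 0.18 = 23.75 ft²·°F·h/BTU

23.8 ft²·°F·h/BTU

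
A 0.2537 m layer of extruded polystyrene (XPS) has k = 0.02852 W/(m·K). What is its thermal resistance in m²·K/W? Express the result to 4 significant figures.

8.896 m²·K/W

R = L/k = 0.2537/0.02852 = 8.8955 m²·K/W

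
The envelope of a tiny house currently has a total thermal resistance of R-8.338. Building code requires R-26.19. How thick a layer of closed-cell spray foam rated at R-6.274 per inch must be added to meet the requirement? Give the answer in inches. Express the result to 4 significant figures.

2.845 in

ΔR = 26.19 − 8.338 = 17.852 ft²·°F·h/BTU
L = ΔR / (R/in) = 17.852/6.274 = 2.8454 in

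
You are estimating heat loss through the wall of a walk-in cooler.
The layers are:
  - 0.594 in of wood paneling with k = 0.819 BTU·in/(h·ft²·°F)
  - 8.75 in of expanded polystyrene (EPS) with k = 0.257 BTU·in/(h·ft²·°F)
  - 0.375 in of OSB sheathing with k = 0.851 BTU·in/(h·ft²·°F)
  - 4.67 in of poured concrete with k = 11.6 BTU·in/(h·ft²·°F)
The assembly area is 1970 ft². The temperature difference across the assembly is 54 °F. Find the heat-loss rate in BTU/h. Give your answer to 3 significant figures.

0.594/0.819 = 0.7253
8.75/0.257 = 34.05
0.375/0.851 = 0.4407
4.67/11.6 = 0.4026
R_total = 0.7253 + 34.05 + 0.4407 + 0.4026 = 35.62 ft²·°F·h/BTU
Q = A·ΔT/R = 1970 × 54 / 35.62 = 2987 BTU/h

2990 BTU/h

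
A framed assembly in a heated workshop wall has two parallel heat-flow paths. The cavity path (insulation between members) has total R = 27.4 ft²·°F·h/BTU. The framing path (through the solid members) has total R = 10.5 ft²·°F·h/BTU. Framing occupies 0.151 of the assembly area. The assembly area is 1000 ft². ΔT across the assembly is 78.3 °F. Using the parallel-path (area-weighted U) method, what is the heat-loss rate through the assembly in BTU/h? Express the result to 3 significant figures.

3550 BTU/h

U_eff = 0.849/27.4 + 0.151/10.5 = 0.03099 + 0.01438 = 0.04537
R_eff = 1/U_eff = 22.04 ft²·°F·h/BTU
Q = 1000 × 78.3 / 22.04 = 3552 BTU/h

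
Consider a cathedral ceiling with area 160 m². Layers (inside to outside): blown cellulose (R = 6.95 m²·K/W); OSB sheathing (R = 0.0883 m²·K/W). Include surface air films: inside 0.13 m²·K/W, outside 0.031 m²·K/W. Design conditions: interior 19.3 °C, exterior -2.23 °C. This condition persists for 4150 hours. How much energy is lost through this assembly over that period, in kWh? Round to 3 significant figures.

1990 kWh

R_total = 0.13 + 6.95 + 0.0883 + 0.031 = 7.199 m²·K/W
Q = 160 × (19.3 − (-2.23)) / 7.199 = 478.5 W
E = 478.5 W × 4150 h / 1000 = 1986 kWh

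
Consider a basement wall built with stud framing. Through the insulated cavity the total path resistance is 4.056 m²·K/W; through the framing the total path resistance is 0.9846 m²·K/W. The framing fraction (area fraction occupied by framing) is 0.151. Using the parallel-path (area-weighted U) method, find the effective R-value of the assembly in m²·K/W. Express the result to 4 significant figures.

2.757 m²·K/W

U_eff = 0.849/4.056 + 0.151/0.9846 = 0.20932 + 0.15336 = 0.36268
R_eff = 1/U_eff = 2.7572 m²·K/W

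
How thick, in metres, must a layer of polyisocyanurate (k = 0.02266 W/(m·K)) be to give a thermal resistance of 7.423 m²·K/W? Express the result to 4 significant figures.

0.1682 m

L = R·k = 7.423 × 0.02266 = 0.16821 m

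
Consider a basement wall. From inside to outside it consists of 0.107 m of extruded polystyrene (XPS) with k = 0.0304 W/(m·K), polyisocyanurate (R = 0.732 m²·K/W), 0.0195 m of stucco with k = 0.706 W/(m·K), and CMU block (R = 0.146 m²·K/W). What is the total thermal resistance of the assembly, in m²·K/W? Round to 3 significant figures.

4.43 m²·K/W

0.107/0.0304 = 3.52
0.0195/0.706 = 0.02762
R_total = 3.52 + 0.732 + 0.02762 + 0.146 = 4.425 m²·K/W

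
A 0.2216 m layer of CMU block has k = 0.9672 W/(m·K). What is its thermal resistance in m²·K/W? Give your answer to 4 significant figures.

R = L/k = 0.2216/0.9672 = 0.22911 m²·K/W

0.2291 m²·K/W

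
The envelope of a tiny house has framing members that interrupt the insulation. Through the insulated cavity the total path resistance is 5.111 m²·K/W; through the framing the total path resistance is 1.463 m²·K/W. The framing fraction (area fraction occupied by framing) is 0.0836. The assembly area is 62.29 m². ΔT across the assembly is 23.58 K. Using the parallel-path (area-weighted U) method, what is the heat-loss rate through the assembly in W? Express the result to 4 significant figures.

347.3 W

U_eff = 0.9164/5.111 + 0.0836/1.463 = 0.1793 + 0.057143 = 0.23644
R_eff = 1/U_eff = 4.2294 m²·K/W
Q = 62.29 × 23.58 / 4.2294 = 347.29 W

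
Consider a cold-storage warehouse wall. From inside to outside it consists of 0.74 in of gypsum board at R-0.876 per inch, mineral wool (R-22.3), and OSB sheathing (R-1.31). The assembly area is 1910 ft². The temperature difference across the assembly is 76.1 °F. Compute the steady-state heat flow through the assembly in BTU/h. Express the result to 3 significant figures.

5990 BTU/h

0.74 × 0.876 = 0.6482
R_total = 0.6482 + 22.3 + 1.31 = 24.26 ft²·°F·h/BTU
Q = A·ΔT/R = 1910 × 76.1 / 24.26 = 5992 BTU/h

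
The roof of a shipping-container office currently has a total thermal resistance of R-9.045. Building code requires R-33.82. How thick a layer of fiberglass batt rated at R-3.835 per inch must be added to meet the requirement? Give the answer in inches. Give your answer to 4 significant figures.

ΔR = 33.82 − 9.045 = 24.775 ft²·°F·h/BTU
L = ΔR / (R/in) = 24.775/3.835 = 6.4602 in

6.460 in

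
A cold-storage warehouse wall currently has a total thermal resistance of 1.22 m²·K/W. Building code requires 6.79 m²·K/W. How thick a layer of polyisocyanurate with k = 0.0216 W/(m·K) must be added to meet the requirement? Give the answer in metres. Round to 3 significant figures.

0.120 m

ΔR = 6.79 − 1.22 = 5.57 m²·K/W
L = ΔR × k = 5.57 × 0.0216 = 0.1203 m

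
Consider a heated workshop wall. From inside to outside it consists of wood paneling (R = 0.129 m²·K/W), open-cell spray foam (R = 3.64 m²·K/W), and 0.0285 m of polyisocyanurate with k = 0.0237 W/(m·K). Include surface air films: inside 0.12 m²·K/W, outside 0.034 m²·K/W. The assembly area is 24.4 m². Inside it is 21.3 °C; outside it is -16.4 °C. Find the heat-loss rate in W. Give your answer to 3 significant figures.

179 W

0.0285/0.0237 = 1.203
R_total = 0.12 + 0.129 + 3.64 + 1.203 + 0.034 = 5.126 m²·K/W
Q = A·ΔT/R = 24.4 × (21.3 − (-16.4)) / 5.126 = 179.5 W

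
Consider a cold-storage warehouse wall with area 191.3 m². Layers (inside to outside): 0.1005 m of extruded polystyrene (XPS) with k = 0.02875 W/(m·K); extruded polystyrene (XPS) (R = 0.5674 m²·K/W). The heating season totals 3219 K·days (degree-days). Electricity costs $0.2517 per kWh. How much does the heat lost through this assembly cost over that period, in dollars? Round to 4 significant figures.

915.5 dollars

0.1005/0.02875 = 3.4957
R_total = 3.4957 + 0.5674 = 4.0631 m²·K/W
E = A × HDD × 24 / R / 1000 = 191.3 × 3219 × 24 / 4.0631 / 1000 = 3637.4 kWh
Cost = 3637.4 × 0.2517 = $915.54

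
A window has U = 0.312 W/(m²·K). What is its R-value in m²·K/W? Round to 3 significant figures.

R = 1/U = 1/0.312 = 3.205

3.21 m²·K/W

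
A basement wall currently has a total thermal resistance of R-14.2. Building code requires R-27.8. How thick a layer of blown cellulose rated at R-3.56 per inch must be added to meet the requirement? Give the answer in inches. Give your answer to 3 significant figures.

ΔR = 27.8 − 14.2 = 13.6 ft²·°F·h/BTU
L = ΔR / (R/in) = 13.6/3.56 = 3.82 in

3.82 in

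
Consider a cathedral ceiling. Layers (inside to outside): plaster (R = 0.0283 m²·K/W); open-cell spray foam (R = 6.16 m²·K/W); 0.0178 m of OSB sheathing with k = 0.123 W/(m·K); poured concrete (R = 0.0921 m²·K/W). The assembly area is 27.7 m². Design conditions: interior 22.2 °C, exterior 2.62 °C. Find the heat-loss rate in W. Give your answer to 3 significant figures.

84.4 W

0.0178/0.123 = 0.1447
R_total = 0.0283 + 6.16 + 0.1447 + 0.0921 = 6.425 m²·K/W
Q = A·ΔT/R = 27.7 × (22.2 − 2.62) / 6.425 = 84.41 W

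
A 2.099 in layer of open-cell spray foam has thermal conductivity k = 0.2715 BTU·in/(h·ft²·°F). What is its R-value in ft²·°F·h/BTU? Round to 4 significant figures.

R = L/k = 2.099/0.2715 = 7.7311 ft²·°F·h/BTU

7.731 ft²·°F·h/BTU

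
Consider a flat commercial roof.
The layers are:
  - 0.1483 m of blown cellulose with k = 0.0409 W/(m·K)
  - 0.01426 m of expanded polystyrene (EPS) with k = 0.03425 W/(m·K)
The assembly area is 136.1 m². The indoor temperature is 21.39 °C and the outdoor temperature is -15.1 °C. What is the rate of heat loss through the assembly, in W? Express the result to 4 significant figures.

1229 W

0.1483/0.0409 = 3.6259
0.01426/0.03425 = 0.41635
R_total = 3.6259 + 0.41635 = 4.0423 m²·K/W
Q = A·ΔT/R = 136.1 × (21.39 − (-15.1)) / 4.0423 = 1228.6 W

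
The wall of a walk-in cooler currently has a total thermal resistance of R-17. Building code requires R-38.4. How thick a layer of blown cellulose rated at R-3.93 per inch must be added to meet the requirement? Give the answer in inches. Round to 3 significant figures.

ΔR = 38.4 − 17 = 21.4 ft²·°F·h/BTU
L = ΔR / (R/in) = 21.4/3.93 = 5.445 in

5.45 in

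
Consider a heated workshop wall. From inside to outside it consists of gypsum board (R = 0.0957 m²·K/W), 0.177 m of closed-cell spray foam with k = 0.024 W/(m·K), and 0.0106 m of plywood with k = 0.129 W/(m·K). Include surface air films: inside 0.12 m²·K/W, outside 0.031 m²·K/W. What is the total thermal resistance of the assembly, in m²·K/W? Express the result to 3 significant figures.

0.177/0.024 = 7.375
0.0106/0.129 = 0.08217
R_total = 0.12 + 0.0957 + 7.375 + 0.08217 + 0.031 = 7.704 m²·K/W

7.70 m²·K/W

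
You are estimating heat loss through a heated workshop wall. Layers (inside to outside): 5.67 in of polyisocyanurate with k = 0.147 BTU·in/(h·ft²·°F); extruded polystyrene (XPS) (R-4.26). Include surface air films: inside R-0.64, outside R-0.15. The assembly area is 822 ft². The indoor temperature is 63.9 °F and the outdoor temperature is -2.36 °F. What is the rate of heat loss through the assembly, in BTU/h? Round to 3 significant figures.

1250 BTU/h

5.67/0.147 = 38.57
R_total = 0.64 + 38.57 + 4.26 + 0.15 = 43.62 ft²·°F·h/BTU
Q = A·ΔT/R = 822 × (63.9 − (-2.36)) / 43.62 = 1249 BTU/h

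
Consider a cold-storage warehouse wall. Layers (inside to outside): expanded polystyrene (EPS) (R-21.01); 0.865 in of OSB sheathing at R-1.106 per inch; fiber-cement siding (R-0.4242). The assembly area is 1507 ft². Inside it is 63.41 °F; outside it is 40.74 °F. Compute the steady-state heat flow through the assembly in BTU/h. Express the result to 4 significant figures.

1526 BTU/h

0.865 × 1.106 = 0.95669
R_total = 21.01 + 0.95669 + 0.4242 = 22.391 ft²·°F·h/BTU
Q = A·ΔT/R = 1507 × (63.41 − 40.74) / 22.391 = 1525.8 BTU/h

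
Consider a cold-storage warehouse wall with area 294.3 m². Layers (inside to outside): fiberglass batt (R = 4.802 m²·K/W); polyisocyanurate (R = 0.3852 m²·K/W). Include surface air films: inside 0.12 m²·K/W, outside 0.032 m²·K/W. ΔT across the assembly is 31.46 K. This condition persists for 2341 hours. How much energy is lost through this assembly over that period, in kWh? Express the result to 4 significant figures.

4060 kWh

R_total = 0.12 + 4.802 + 0.3852 + 0.032 = 5.3392 m²·K/W
Q = 294.3 × 31.46 / 5.3392 = 1734.1 W
E = 1734.1 W × 2341 h / 1000 = 4059.5 kWh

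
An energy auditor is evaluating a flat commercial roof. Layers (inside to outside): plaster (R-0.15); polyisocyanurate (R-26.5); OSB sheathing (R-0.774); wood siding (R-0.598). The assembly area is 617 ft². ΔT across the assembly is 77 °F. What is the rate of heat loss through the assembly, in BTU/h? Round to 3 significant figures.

1700 BTU/h

R_total = 0.15 + 26.5 + 0.774 + 0.598 = 28.02 ft²·°F·h/BTU
Q = A·ΔT/R = 617 × 77 / 28.02 = 1695 BTU/h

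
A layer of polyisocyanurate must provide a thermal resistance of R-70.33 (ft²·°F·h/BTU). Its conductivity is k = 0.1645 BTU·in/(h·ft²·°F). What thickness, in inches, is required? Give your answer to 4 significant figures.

L = R × k = 70.33 × 0.1645 = 11.569 in

11.57 in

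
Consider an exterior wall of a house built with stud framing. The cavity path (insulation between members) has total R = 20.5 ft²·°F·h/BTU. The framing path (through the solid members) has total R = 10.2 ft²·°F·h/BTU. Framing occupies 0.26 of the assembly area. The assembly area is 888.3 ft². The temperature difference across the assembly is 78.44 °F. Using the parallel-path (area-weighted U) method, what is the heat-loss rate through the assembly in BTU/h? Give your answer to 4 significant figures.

U_eff = 0.74/20.5 + 0.26/10.2 = 0.036098 + 0.02549 = 0.061588
R_eff = 1/U_eff = 16.237 ft²·°F·h/BTU
Q = 888.3 × 78.44 / 16.237 = 4291.3 BTU/h

4291 BTU/h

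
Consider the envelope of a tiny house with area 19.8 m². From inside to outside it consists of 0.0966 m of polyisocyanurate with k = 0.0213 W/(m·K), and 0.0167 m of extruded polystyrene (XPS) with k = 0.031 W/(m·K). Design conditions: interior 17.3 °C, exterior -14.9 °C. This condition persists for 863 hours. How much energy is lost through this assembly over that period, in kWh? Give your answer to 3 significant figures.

0.0966/0.0213 = 4.535
0.0167/0.031 = 0.5387
R_total = 4.535 + 0.5387 = 5.074 m²·K/W
Q = 19.8 × (17.3 − (-14.9)) / 5.074 = 125.7 W
E = 125.7 W × 863 h / 1000 = 108.4 kWh

108 kWh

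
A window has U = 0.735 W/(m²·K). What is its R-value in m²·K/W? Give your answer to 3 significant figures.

1.36 m²·K/W

R = 1/U = 1/0.735 = 1.361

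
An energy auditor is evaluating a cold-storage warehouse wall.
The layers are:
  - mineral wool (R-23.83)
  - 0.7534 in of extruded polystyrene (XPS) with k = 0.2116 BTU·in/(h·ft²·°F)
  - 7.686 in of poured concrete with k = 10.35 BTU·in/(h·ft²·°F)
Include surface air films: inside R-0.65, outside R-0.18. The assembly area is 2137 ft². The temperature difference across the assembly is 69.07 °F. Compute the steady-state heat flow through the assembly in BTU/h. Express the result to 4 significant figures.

5096 BTU/h

0.7534/0.2116 = 3.5605
7.686/10.35 = 0.74261
R_total = 0.65 + 23.83 + 3.5605 + 0.74261 + 0.18 = 28.963 ft²·°F·h/BTU
Q = A·ΔT/R = 2137 × 69.07 / 28.963 = 5096.2 BTU/h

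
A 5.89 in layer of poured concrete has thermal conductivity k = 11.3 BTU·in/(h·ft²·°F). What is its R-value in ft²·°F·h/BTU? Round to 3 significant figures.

0.521 ft²·°F·h/BTU

R = L/k = 5.89/11.3 = 0.5212 ft²·°F·h/BTU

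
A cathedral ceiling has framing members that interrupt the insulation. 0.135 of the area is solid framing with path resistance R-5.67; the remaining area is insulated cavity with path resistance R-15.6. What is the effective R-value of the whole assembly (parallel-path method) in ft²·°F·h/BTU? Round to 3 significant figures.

U_eff = 0.865/15.6 + 0.135/5.67 = 0.05545 + 0.02381 = 0.07926
R_eff = 1/U_eff = 12.62 ft²·°F·h/BTU

12.6 ft²·°F·h/BTU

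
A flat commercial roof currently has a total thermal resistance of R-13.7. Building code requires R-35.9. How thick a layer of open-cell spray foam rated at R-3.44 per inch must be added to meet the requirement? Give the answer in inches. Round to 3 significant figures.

6.45 in

ΔR = 35.9 − 13.7 = 22.2 ft²·°F·h/BTU
L = ΔR / (R/in) = 22.2/3.44 = 6.453 in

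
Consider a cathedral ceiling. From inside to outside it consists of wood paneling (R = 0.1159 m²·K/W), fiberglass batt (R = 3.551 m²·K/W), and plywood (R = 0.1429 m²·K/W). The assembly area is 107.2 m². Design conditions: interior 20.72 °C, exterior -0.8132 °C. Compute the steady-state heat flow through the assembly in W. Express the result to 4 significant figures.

605.9 W

R_total = 0.1159 + 3.551 + 0.1429 = 3.8098 m²·K/W
Q = A·ΔT/R = 107.2 × (20.72 − (-0.8132)) / 3.8098 = 605.9 W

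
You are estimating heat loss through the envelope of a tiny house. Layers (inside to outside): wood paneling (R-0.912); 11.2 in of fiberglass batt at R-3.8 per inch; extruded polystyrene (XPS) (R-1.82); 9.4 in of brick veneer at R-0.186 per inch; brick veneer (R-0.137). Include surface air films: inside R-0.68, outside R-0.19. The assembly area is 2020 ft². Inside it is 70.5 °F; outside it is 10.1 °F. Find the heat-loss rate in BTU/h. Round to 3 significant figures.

11.2 × 3.8 = 42.56
9.4 × 0.186 = 1.748
R_total = 0.68 + 0.912 + 42.56 + 1.82 + 1.748 + 0.137 + 0.19 = 48.05 ft²·°F·h/BTU
Q = A·ΔT/R = 2020 × (70.5 − 10.1) / 48.05 = 2539 BTU/h

2540 BTU/h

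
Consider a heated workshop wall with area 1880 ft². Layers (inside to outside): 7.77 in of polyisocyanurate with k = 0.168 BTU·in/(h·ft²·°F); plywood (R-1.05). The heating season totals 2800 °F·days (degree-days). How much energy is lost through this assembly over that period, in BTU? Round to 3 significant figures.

2670000 BTU

7.77/0.168 = 46.25
R_total = 46.25 + 1.05 = 47.3 ft²·°F·h/BTU
E = A × HDD × 24 / R = 1880 × 2800 × 24 / 47.3 = 2671000 BTU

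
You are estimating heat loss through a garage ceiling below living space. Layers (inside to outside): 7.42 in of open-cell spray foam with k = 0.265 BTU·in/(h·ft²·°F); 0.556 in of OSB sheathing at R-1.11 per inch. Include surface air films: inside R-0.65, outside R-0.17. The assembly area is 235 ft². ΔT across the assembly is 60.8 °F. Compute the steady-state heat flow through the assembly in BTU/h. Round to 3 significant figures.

7.42/0.265 = 28
0.556 × 1.11 = 0.6172
R_total = 0.65 + 28 + 0.6172 + 0.17 = 29.44 ft²·°F·h/BTU
Q = A·ΔT/R = 235 × 60.8 / 29.44 = 485.4 BTU/h

485 BTU/h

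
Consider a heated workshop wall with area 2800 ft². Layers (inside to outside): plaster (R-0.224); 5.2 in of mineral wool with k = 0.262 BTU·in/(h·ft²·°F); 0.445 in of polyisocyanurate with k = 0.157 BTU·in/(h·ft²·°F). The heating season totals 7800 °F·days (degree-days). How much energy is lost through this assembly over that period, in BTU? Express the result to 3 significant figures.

22900000 BTU

5.2/0.262 = 19.85
0.445/0.157 = 2.834
R_total = 0.224 + 19.85 + 2.834 = 22.91 ft²·°F·h/BTU
E = A × HDD × 24 / R = 2800 × 7800 × 24 / 22.91 = 22880000 BTU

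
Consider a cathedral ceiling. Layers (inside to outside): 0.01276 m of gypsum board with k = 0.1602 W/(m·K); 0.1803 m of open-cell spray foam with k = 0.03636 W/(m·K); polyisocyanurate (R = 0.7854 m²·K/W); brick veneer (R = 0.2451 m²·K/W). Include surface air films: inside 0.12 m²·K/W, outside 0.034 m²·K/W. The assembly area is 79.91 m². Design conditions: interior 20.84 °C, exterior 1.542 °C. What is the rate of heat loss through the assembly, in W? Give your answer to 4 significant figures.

247.8 W

0.01276/0.1602 = 0.07965
0.1803/0.03636 = 4.9587
R_total = 0.12 + 0.07965 + 4.9587 + 0.7854 + 0.2451 + 0.034 = 6.2229 m²·K/W
Q = A·ΔT/R = 79.91 × (20.84 − 1.542) / 6.2229 = 247.81 W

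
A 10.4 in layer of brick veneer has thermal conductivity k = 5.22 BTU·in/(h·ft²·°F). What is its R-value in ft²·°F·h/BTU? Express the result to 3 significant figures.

1.99 ft²·°F·h/BTU

R = L/k = 10.4/5.22 = 1.992 ft²·°F·h/BTU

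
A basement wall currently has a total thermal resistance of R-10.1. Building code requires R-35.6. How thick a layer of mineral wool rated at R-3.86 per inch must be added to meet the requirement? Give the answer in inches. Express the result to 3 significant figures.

6.61 in

ΔR = 35.6 − 10.1 = 25.5 ft²·°F·h/BTU
L = ΔR / (R/in) = 25.5/3.86 = 6.606 in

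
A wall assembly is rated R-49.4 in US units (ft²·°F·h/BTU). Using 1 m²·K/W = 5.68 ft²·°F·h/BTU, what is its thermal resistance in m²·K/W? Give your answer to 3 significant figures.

R_SI = 49.4/5.68 = 8.697

8.70 m²·K/W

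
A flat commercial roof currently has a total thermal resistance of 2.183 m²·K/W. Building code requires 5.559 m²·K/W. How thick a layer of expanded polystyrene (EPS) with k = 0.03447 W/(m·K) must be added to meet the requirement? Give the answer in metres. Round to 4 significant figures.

0.1164 m

ΔR = 5.559 − 2.183 = 3.376 m²·K/W
L = ΔR × k = 3.376 × 0.03447 = 0.11637 m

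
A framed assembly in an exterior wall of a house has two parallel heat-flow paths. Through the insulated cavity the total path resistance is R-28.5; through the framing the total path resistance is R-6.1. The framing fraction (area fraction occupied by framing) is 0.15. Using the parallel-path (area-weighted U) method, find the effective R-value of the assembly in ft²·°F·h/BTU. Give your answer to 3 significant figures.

U_eff = 0.85/28.5 + 0.15/6.1 = 0.02982 + 0.02459 = 0.05441
R_eff = 1/U_eff = 18.38 ft²·°F·h/BTU

18.4 ft²·°F·h/BTU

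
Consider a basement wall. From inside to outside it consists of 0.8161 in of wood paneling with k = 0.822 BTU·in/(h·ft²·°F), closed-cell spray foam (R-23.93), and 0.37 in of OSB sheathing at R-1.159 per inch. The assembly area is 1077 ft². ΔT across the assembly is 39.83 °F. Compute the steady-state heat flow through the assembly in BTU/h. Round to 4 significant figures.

1692 BTU/h

0.8161/0.822 = 0.99282
0.37 × 1.159 = 0.42883
R_total = 0.99282 + 23.93 + 0.42883 = 25.352 ft²·°F·h/BTU
Q = A·ΔT/R = 1077 × 39.83 / 25.352 = 1692.1 BTU/h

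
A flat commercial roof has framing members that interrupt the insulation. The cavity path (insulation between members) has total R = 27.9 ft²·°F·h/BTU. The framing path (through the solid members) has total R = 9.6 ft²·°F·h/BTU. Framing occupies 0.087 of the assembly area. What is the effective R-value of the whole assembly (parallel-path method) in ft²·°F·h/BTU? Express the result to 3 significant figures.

23.9 ft²·°F·h/BTU

U_eff = 0.913/27.9 + 0.087/9.6 = 0.03272 + 0.009062 = 0.04179
R_eff = 1/U_eff = 23.93 ft²·°F·h/BTU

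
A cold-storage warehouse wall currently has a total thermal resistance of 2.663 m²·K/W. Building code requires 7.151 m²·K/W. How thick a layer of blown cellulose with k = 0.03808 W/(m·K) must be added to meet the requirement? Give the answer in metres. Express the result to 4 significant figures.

ΔR = 7.151 − 2.663 = 4.488 m²·K/W
L = ΔR × k = 4.488 × 0.03808 = 0.1709 m

0.1709 m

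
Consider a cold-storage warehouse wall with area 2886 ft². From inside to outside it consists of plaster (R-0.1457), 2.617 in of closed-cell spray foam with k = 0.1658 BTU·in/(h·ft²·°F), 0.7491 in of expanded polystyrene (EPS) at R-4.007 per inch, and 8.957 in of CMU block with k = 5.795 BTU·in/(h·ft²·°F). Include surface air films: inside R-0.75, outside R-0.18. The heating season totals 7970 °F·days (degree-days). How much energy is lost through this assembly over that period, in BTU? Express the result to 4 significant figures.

25790000 BTU

2.617/0.1658 = 15.784
0.7491 × 4.007 = 3.0016
8.957/5.795 = 1.5456
R_total = 0.75 + 0.1457 + 15.784 + 3.0016 + 1.5456 + 0.18 = 21.407 ft²·°F·h/BTU
E = A × HDD × 24 / R = 2886 × 7970 × 24 / 21.407 = 25787000 BTU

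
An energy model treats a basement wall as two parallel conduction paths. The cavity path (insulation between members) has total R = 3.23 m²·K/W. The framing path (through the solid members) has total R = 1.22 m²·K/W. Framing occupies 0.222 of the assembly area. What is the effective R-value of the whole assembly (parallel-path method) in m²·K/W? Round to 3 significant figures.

U_eff = 0.778/3.23 + 0.222/1.22 = 0.2409 + 0.182 = 0.4228
R_eff = 1/U_eff = 2.365 m²·K/W

2.36 m²·K/W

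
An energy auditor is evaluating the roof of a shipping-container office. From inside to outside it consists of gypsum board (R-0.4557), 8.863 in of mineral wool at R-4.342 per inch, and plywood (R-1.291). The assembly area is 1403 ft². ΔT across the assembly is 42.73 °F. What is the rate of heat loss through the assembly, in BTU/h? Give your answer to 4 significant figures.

8.863 × 4.342 = 38.483
R_total = 0.4557 + 38.483 + 1.291 = 40.23 ft²·°F·h/BTU
Q = A·ΔT/R = 1403 × 42.73 / 40.23 = 1490.2 BTU/h

1490 BTU/h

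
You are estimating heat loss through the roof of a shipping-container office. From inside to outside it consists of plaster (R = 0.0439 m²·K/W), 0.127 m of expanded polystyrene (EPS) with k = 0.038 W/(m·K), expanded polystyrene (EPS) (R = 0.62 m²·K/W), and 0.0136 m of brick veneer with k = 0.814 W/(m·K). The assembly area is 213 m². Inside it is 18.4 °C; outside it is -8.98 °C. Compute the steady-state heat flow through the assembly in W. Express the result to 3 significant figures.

1450 W

0.127/0.038 = 3.342
0.0136/0.814 = 0.01671
R_total = 0.0439 + 3.342 + 0.62 + 0.01671 = 4.023 m²·K/W
Q = A·ΔT/R = 213 × (18.4 − (-8.98)) / 4.023 = 1450 W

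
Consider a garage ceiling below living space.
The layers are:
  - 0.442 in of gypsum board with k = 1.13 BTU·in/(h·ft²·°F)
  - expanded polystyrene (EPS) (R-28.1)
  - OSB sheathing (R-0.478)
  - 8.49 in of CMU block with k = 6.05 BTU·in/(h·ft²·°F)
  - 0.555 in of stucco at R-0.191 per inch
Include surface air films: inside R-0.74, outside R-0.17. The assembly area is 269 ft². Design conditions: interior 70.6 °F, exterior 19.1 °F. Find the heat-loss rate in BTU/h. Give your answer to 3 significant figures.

0.442/1.13 = 0.3912
8.49/6.05 = 1.403
0.555 × 0.191 = 0.106
R_total = 0.74 + 0.3912 + 28.1 + 0.478 + 1.403 + 0.106 + 0.17 = 31.39 ft²·°F·h/BTU
Q = A·ΔT/R = 269 × (70.6 − 19.1) / 31.39 = 441.4 BTU/h

441 BTU/h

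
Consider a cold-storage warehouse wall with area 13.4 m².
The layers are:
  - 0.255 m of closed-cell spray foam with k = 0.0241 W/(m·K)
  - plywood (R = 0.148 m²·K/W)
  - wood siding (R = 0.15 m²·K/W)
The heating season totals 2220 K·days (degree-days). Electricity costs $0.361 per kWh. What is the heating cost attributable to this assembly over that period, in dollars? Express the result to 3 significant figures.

23.7 dollars

0.255/0.0241 = 10.58
R_total = 10.58 + 0.148 + 0.15 = 10.88 m²·K/W
E = A × HDD × 24 / R / 1000 = 13.4 × 2220 × 24 / 10.88 / 1000 = 65.63 kWh
Cost = 65.63 × 0.361 = $23.69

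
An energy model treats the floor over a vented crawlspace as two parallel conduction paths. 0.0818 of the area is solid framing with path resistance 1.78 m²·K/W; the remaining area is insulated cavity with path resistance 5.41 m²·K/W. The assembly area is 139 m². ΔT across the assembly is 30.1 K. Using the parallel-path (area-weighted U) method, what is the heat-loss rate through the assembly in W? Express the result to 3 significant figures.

902 W

U_eff = 0.9182/5.41 + 0.0818/1.78 = 0.1697 + 0.04596 = 0.2157
R_eff = 1/U_eff = 4.637 m²·K/W
Q = 139 × 30.1 / 4.637 = 902.4 W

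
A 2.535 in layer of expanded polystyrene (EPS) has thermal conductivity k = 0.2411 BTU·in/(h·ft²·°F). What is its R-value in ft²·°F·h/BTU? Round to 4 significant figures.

R = L/k = 2.535/0.2411 = 10.514 ft²·°F·h/BTU

10.51 ft²·°F·h/BTU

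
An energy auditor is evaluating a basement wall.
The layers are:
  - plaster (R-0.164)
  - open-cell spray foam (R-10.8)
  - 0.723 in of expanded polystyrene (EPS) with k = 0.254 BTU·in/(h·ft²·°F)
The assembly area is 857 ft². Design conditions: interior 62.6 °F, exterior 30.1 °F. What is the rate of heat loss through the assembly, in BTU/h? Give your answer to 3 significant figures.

2020 BTU/h

0.723/0.254 = 2.846
R_total = 0.164 + 10.8 + 2.846 = 13.81 ft²·°F·h/BTU
Q = A·ΔT/R = 857 × (62.6 − 30.1) / 13.81 = 2017 BTU/h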